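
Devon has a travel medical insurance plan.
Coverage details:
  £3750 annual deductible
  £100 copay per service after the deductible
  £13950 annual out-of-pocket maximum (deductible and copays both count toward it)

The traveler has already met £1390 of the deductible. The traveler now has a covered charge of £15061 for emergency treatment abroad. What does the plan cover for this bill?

£12601

£1390 of the £3750 deductible is already met, leaving £2360.
That leaves £15061 − £2360 = £12701 for the copay.
Copay on this service: £100.
Traveler responsibility before any cap: £2360 + £100 = £2460.
Cumulative spending £1390 + £2460 = £3850 stays under the £13950 maximum.
The plan picks up £15061 − £2460 = £12601.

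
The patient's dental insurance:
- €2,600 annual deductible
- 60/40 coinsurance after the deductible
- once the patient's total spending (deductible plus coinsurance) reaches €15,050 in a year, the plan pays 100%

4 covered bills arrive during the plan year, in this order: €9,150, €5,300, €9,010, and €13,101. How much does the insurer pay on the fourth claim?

€8,995

Claim 1 — €9,150: deductible takes €2,600, €6,550 remains; 40% of €6,550 = €2,620. Patient owes €5,220 (running OOP €5,220). Insurer: €9,150 − €5,220 = €3,930.
Claim 2 — €5,300: deductible met; 40% of €5,300 = €2,120. Patient owes €2,120 (running OOP €7,340). Insurer: €5,300 − €2,120 = €3,180.
Claim 3 — €9,010: deductible already satisfied, so patient's share is 40% × €9,010 = €3,604. Cost to patient: €3,604. OOP to date €10,944. Plan pays €9,010 − €3,604 = €5,406.
Claim 4 — €13,101: deductible already satisfied, so patient's share is 40% × €13,101 = €5,240.40. Adding that to €10,944 gives €16,184.40, past the €15,050 cap; patient pays only €15,050 − €10,944 = €4,106. Plan pays €13,101 − €4,106 = €8,995.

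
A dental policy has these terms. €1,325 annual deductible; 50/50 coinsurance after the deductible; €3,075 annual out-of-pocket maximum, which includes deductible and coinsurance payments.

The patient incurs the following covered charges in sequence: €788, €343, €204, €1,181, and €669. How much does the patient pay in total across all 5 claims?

€2,255

#1 (€788): all of it applies to the deductible. Cost to patient: €788. OOP to date €788.
#2 (€343): all of it applies to the deductible. Cost to patient: €343. OOP to date €1,131.
#3 (€204): €194 to deductible, leaving €10; patient's 50% is €5. Patient owes €199 (running OOP €1,330).
#4 (€1,181): deductible already satisfied, so patient's share is 50% × €1,181 = €590.50. Patient pays €590.50; OOP now €1,920.50.
#5 (€669): deductible already satisfied, so patient's share is 50% × €669 = €334.50. Patient owes €334.50 (running OOP €2,255).
Total paid by the patient: €788 + €343 + €199 + €590.50 + €334.50 = €2,255.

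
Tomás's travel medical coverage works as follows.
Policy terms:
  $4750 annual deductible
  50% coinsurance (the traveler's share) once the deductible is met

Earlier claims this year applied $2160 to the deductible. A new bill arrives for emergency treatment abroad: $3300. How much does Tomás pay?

$2945

Remaining deductible: $4750 − $2160 = $2590.
The remaining $710 (= $3300 − $2590) moves to coinsurance.
50% of $710 = $355 falls to the traveler.
Traveler responsibility: $2590 + $355 = $2945.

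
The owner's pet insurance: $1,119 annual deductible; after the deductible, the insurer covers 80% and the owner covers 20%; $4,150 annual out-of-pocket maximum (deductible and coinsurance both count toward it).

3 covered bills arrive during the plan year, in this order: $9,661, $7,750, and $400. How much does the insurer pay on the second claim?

$6,427.40

#1 ($9,661): $1,119 finishes the deductible; $8,542 goes to coinsurance; coinsurance $8,542 × 20% = $1,708.40. Owner pays $2,827.40; OOP now $2,827.40. Insurer: $9,661 − $2,827.40 = $6,833.60.
#2 ($7,750): deductible met; 20% of $7,750 = $1,550. That would push OOP to $4,377.40, over the $4,150 cap, so owner pays $4,150 − $2,827.40 = $1,322.60. Insurer: $7,750 − $1,322.60 = $6,427.40.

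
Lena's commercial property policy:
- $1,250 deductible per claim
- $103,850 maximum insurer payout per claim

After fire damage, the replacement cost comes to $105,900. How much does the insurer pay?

$103,850

Subtract the deductible: $105,900 − $1,250 = $104,650.
Since $104,650 > $103,850, the payout is capped at $103,850.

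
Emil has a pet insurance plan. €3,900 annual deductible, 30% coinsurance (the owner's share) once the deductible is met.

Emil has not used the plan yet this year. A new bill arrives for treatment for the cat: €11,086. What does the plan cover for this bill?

€5,030.20

The full €3,900 deductible is still open; €3,900 of this bill applies to it.
After the €3,900 deductible portion, €11,086 − €3,900 = €7,186 is subject to coinsurance.
30% of €7,186 = €2,155.80 falls to the owner.
That puts the owner's cost at €3,900 + €2,155.80 = €6,055.80.
The insurer covers the remainder: €11,086 − €6,055.80 = €5,030.20.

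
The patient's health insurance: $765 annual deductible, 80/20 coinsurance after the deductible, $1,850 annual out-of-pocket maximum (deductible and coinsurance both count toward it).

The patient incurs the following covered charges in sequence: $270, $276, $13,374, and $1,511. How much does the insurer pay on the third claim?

Claim 1 ($270): fully absorbed by the deductible. Patient pays $270; OOP now $270. Plan pays $270 − $270 = $0.
Claim 2 ($276): entire amount goes to the deductible. Cost to patient: $276. OOP to date $546. Plan pays $276 − $276 = $0.
Claim 3 ($13,374): deductible takes $219, $13,155 remains; patient's 20% is $2,631. Together that's $219 + $2,631 = $2,850. That would push OOP to $3,396, over the $1,850 cap, so patient pays $1,850 − $546 = $1,304. Insurer: $13,374 − $1,304 = $12,070.

$12,070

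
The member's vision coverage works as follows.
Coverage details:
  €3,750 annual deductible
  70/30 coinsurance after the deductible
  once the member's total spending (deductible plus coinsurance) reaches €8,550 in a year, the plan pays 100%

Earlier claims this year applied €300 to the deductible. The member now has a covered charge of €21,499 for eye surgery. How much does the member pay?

Remaining deductible: €3,750 − €300 = €3,450.
The remaining €18,049 (= €21,499 − €3,450) moves to coinsurance.
30% of €18,049 = €5,414.70 falls to the member.
So the member owes €3,450 + €5,414.70 = €8,864.70 before any cap.
Year-to-date out-of-pocket would reach €300 + €8,864.70 = €9,164.70, above the €8,550 maximum, so the member pays only €8,550 − €300 = €8,250.

€8,250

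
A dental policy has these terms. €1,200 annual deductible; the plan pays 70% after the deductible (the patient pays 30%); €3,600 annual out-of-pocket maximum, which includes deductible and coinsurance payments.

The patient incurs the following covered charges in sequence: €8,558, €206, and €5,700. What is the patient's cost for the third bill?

Claim 1 (€8,558): €1,200 finishes the deductible; €7,358 goes to coinsurance; coinsurance €7,358 × 30% = €2,207.40. Cost to patient: €3,407.40. OOP to date €3,407.40.
Claim 2 (€206): deductible met; 30% of €206 = €61.80. Cost to patient: €61.80. OOP to date €3,469.20.
Claim 3 (€5,700): deductible already satisfied, so patient's share is 30% × €5,700 = €1,710. That would push OOP to €5,179.20, over the €3,600 cap, so patient pays €3,600 − €3,469.20 = €130.80.

€130.80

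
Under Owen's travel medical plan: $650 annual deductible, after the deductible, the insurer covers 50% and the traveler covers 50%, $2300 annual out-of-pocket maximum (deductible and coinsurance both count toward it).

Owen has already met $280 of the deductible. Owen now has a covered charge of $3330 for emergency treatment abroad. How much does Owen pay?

$1850

Deductible still to meet: $650 − $280 = $370.
The remaining $2960 (= $3330 − $370) moves to coinsurance.
50% of $2960 = $1480 falls to the traveler.
So the traveler owes $370 + $1480 = $1850 before any cap.
Total out-of-pocket so far would be $280 + $1850 = $2130, below the $2300 cap — no reduction.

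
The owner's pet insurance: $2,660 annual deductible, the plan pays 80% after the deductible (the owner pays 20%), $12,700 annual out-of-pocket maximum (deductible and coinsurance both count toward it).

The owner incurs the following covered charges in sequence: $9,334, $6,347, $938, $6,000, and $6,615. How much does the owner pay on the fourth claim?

$1,200

Claim 1 ($9,334): $2,660 finishes the deductible; $6,674 goes to coinsurance; 20% of $6,674 = $1,334.80. Owner pays $3,994.80; OOP now $3,994.80.
Claim 2 ($6,347): deductible already satisfied, so owner's share is 20% × $6,347 = $1,269.40. Owner owes $1,269.40 (running OOP $5,264.20).
Claim 3 ($938): deductible already satisfied, so owner's share is 20% × $938 = $187.60. Cost to owner: $187.60. OOP to date $5,451.80.
Claim 4 ($6,000): 20% coinsurance on $6,000 = $1,200. Cost to owner: $1,200. OOP to date $6,651.80.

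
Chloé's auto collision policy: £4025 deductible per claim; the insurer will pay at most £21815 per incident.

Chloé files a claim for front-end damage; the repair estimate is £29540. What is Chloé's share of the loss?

£7725

After the deductible, £29540 − £4025 = £25515 remains.
£25515 exceeds the £21815 limit, so the insurer pays the limit: £21815.
The driver bears the rest of the original loss: £29540 − £21815 = £7725.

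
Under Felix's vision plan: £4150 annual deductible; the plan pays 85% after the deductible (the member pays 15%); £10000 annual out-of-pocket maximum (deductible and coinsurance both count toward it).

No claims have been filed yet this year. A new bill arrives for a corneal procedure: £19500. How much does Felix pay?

Deductible not yet touched, so the first £4150 of the bill goes to the deductible.
That leaves £19500 − £4150 = £15350 for coinsurance.
Member's 15% share of £15350 is £2302.50.
Member responsibility before any cap: £4150 + £2302.50 = £6452.50.
Cumulative spending £0 + £6452.50 = £6452.50 stays under the £10000 maximum.

£6452.50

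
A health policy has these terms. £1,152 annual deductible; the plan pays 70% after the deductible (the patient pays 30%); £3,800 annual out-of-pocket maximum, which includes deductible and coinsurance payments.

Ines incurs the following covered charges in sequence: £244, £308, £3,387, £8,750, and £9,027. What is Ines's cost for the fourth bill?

#1 (£244): fully absorbed by the deductible. Patient owes £244 (running OOP £244).
#2 (£308): fully absorbed by the deductible. Cost to patient: £308. OOP to date £552.
#3 (£3,387): deductible takes £600, £2,787 remains; 30% of £2,787 = £836.10. Patient owes £1,436.10 (running OOP £1,988.10).
#4 (£8,750): 30% coinsurance on £8,750 = £2,625. OOP would hit £4,613.10 > £3,800, so the cap limits the patient to £3,800 − £1,988.10 = £1,811.90.

£1,811.90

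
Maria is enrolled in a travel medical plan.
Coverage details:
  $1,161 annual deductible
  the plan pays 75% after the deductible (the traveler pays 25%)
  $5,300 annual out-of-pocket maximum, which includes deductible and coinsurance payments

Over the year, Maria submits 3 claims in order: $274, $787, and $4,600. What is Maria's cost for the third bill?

Bill 1, $274: all of it applies to the deductible. Traveler pays $274; OOP now $274.
Bill 2, $787: fully absorbed by the deductible. Cost to traveler: $787. OOP to date $1,061.
Bill 3, $4,600: deductible takes $100, $4,500 remains; traveler's 25% is $1,125. Traveler owes $1,225 (running OOP $2,286).

$1,225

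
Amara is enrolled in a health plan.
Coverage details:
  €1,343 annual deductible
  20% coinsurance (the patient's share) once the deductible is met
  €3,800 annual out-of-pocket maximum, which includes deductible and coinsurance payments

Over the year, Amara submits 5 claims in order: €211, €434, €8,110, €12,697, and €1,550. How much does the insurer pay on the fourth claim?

Claim 1 — €211: all of it applies to the deductible. Patient owes €211 (running OOP €211). Plan pays €211 − €211 = €0.
Claim 2 — €434: all of it applies to the deductible. Patient pays €434; OOP now €645. Insurer: €434 − €434 = €0.
Claim 3 — €8,110: €698 to deductible, leaving €7,412; 20% of €7,412 = €1,482.40. Patient owes €2,180.40 (running OOP €2,825.40). Insurer: €8,110 − €2,180.40 = €5,929.60.
Claim 4 — €12,697: 20% coinsurance on €12,697 = €2,539.40. OOP would hit €5,364.80 > €3,800, so the cap limits the patient to €3,800 − €2,825.40 = €974.60. Insurer: €12,697 − €974.60 = €11,722.40.

€11,722.40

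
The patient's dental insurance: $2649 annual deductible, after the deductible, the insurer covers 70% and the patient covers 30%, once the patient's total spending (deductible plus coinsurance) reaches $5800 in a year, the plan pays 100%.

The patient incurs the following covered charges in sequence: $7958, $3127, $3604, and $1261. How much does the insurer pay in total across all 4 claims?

$10150

Claim 1 ($7958): $2649 finishes the deductible; $5309 goes to coinsurance; coinsurance $5309 × 30% = $1592.70. Patient pays $4241.70; OOP now $4241.70. Insurer: $7958 − $4241.70 = $3716.30.
Claim 2 ($3127): deductible met; 30% of $3127 = $938.10. Patient owes $938.10 (running OOP $5179.80). Insurer: $3127 − $938.10 = $2188.90.
Claim 3 ($3604): 30% coinsurance on $3604 = $1081.20. OOP would hit $6261 > $5800, so the cap limits the patient to $5800 − $5179.80 = $620.20. Insurer: $3604 − $620.20 = $2983.80.
Claim 4 ($1261): deductible met; 30% of $1261 = $378.30. That would push OOP to $6178.30, over the $5800 cap, so patient pays $5800 − $5800 = $0. Plan pays $1261 − $0 = $1261.
Insurer total: $3716.30 + $2188.90 + $2983.80 + $1261 = $10150.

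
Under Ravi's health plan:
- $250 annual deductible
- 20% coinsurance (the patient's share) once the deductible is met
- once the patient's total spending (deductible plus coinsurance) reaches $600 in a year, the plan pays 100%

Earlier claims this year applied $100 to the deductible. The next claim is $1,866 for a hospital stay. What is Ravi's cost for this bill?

$100 of the $250 deductible is already met, leaving $150.
That leaves $1,866 − $150 = $1,716 for coinsurance.
Coinsurance: $1,716 × 20% = $343.20.
That puts the patient's cost at $150 + $343.20 = $493.20 before any cap.
Year-to-date out-of-pocket becomes $100 + $493.20 = $593.20, still under the $600 maximum, so no cap applies.

$493.20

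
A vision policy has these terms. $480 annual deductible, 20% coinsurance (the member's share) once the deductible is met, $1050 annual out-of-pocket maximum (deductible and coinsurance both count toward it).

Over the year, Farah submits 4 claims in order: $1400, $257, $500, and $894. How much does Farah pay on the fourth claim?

#1 ($1400): $480 finishes the deductible; $920 goes to coinsurance; member's 20% is $184. Cost to member: $664. OOP to date $664.
#2 ($257): deductible met; 20% of $257 = $51.40. Member owes $51.40 (running OOP $715.40).
#3 ($500): deductible met; 20% of $500 = $100. Member pays $100; OOP now $815.40.
#4 ($894): deductible met; 20% of $894 = $178.80. Cost to member: $178.80. OOP to date $994.20.

$178.80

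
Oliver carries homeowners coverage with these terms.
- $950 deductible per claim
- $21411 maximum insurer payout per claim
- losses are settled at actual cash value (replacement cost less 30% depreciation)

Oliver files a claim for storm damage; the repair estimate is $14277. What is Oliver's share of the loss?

At 30% depreciation, ACV = $14277 − $4283.10 = $9993.90.
After the deductible, $9993.90 − $950 = $9043.90 remains.
$9043.90 ≤ $21411, so the limit doesn't bind; insurer pays $9043.90.
Out of pocket: $14277 − $9043.90 = $5233.10.

$5233.10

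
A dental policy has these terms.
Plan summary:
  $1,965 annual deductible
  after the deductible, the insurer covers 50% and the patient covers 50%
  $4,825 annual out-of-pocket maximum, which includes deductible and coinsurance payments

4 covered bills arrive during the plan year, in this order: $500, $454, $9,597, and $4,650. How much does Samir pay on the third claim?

#1 ($500): entire amount goes to the deductible. Cost to patient: $500. OOP to date $500.
#2 ($454): all of it applies to the deductible. Patient pays $454; OOP now $954.
#3 ($9,597): $1,011 to deductible, leaving $8,586; coinsurance $8,586 × 50% = $4,293. Deductible plus coinsurance: $1,011 + $4,293 = $5,304. Adding that to $954 gives $6,258, past the $4,825 cap; patient pays only $4,825 − $954 = $3,871.

$3,871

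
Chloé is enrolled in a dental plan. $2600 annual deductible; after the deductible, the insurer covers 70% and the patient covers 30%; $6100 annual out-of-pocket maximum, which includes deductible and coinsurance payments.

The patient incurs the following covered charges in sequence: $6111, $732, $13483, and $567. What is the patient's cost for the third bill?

$2227.10

Claim 1 ($6111): $2600 finishes the deductible; $3511 goes to coinsurance; 30% of $3511 = $1053.30. Patient pays $3653.30; OOP now $3653.30.
Claim 2 ($732): deductible met; 30% of $732 = $219.60. Cost to patient: $219.60. OOP to date $3872.90.
Claim 3 ($13483): 30% coinsurance on $13483 = $4044.90. OOP would hit $7917.80 > $6100, so the cap limits the patient to $6100 − $3872.90 = $2227.10.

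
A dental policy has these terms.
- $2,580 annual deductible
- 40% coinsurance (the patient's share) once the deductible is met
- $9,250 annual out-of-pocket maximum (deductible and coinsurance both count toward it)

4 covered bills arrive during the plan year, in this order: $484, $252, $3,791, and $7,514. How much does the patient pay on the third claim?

$2,622.80

Claim 1 — $484: all of it applies to the deductible. Cost to patient: $484. OOP to date $484.
Claim 2 — $252: all of it applies to the deductible. Cost to patient: $252. OOP to date $736.
Claim 3 — $3,791: $1,844 to deductible, leaving $1,947; coinsurance $1,947 × 40% = $778.80. Cost to patient: $2,622.80. OOP to date $3,358.80.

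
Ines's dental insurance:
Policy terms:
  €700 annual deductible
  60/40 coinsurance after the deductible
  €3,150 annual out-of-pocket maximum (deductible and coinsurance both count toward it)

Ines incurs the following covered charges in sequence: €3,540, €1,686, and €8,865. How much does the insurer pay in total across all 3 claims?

#1 (€3,540): deductible takes €700, €2,840 remains; 40% of €2,840 = €1,136. Patient owes €1,836 (running OOP €1,836). Insurer: €3,540 − €1,836 = €1,704.
#2 (€1,686): 40% coinsurance on €1,686 = €674.40. Patient owes €674.40 (running OOP €2,510.40). Insurer: €1,686 − €674.40 = €1,011.60.
#3 (€8,865): deductible met; 40% of €8,865 = €3,546. That would push OOP to €6,056.40, over the €3,150 cap, so patient pays €3,150 − €2,510.40 = €639.60. Insurer: €8,865 − €639.60 = €8,225.40.
Insurer total = bills − patient's total = €14,091 − €3,150 = €10,941.

€10,941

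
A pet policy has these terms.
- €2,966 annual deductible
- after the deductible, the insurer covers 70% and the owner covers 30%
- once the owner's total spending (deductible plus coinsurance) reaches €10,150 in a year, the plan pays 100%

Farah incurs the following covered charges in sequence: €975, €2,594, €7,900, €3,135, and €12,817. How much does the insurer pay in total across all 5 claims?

Claim 1 (€975): fully absorbed by the deductible. Owner pays €975; OOP now €975. Plan pays €975 − €975 = €0.
Claim 2 (€2,594): deductible takes €1,991, €603 remains; owner's 30% is €180.90. Owner owes €2,171.90 (running OOP €3,146.90). Insurer: €2,594 − €2,171.90 = €422.10.
Claim 3 (€7,900): deductible already satisfied, so owner's share is 30% × €7,900 = €2,370. Owner owes €2,370 (running OOP €5,516.90). Plan pays €7,900 − €2,370 = €5,530.
Claim 4 (€3,135): deductible met; 30% of €3,135 = €940.50. Cost to owner: €940.50. OOP to date €6,457.40. Plan pays €3,135 − €940.50 = €2,194.50.
Claim 5 (€12,817): deductible met; 30% of €12,817 = €3,845.10. Adding that to €6,457.40 gives €10,302.50, past the €10,150 cap; owner pays only €10,150 − €6,457.40 = €3,692.60. Plan pays €12,817 − €3,692.60 = €9,124.40.
Insurer total = bills − owner's total = €27,421 − €10,150 = €17,271.

€17,271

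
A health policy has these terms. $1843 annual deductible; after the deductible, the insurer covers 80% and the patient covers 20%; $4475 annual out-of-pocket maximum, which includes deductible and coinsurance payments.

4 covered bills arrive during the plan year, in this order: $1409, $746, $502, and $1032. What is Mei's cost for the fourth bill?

Bill 1, $1409: entire amount goes to the deductible. Patient owes $1409 (running OOP $1409).
Bill 2, $746: $434 finishes the deductible; $312 goes to coinsurance; 20% of $312 = $62.40. Patient pays $496.40; OOP now $1905.40.
Bill 3, $502: 20% coinsurance on $502 = $100.40. Patient owes $100.40 (running OOP $2005.80).
Bill 4, $1032: deductible already satisfied, so patient's share is 20% × $1032 = $206.40. Patient owes $206.40 (running OOP $2212.20).

$206.40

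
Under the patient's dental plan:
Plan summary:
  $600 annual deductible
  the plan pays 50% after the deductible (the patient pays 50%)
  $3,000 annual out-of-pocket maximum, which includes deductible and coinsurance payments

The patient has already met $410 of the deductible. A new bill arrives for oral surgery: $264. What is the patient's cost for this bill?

$410 of the $600 deductible is already met, leaving $190.
That leaves $264 − $190 = $74 for coinsurance.
Coinsurance: $74 × 50% = $37.
So the patient owes $190 + $37 = $227 before any cap.
Year-to-date out-of-pocket becomes $410 + $227 = $637, still under the $3,000 maximum, so no cap applies.

$227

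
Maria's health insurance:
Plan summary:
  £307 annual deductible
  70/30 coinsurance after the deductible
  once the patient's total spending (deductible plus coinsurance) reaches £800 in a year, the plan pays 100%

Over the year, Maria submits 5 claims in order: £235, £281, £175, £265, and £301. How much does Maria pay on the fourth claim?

£79.50

Claim 1 — £235: entire amount goes to the deductible. Patient pays £235; OOP now £235.
Claim 2 — £281: £72 to deductible, leaving £209; coinsurance £209 × 30% = £62.70. Patient pays £134.70; OOP now £369.70.
Claim 3 — £175: 30% coinsurance on £175 = £52.50. Patient pays £52.50; OOP now £422.20.
Claim 4 — £265: 30% coinsurance on £265 = £79.50. Patient pays £79.50; OOP now £501.70.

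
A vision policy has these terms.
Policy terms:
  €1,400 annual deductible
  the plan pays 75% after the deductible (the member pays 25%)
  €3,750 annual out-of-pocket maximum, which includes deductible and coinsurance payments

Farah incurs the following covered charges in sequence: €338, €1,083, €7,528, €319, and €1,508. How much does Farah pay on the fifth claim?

€377

Claim 1 — €338: all of it applies to the deductible. Member owes €338 (running OOP €338).
Claim 2 — €1,083: €1,062 finishes the deductible; €21 goes to coinsurance; coinsurance €21 × 25% = €5.25. Cost to member: €1,067.25. OOP to date €1,405.25.
Claim 3 — €7,528: deductible already satisfied, so member's share is 25% × €7,528 = €1,882. Cost to member: €1,882. OOP to date €3,287.25.
Claim 4 — €319: deductible already satisfied, so member's share is 25% × €319 = €79.75. Member owes €79.75 (running OOP €3,367).
Claim 5 — €1,508: deductible already satisfied, so member's share is 25% × €1,508 = €377. Cost to member: €377. OOP to date €3,744.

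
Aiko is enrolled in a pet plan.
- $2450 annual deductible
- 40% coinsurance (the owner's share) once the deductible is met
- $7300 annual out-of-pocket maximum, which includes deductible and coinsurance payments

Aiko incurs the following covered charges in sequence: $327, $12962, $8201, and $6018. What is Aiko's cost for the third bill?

$514.40

#1 ($327): all of it applies to the deductible. Owner pays $327; OOP now $327.
#2 ($12962): $2123 to deductible, leaving $10839; coinsurance $10839 × 40% = $4335.60. Owner pays $6458.60; OOP now $6785.60.
#3 ($8201): deductible met; 40% of $8201 = $3280.40. Adding that to $6785.60 gives $10066, past the $7300 cap; owner pays only $7300 − $6785.60 = $514.40.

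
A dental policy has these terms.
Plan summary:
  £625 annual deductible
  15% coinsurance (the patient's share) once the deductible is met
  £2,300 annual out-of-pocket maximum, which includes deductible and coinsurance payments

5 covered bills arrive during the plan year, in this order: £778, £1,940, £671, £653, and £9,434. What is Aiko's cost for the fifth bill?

£1,162.45

#1 (£778): £625 finishes the deductible; £153 goes to coinsurance; coinsurance £153 × 15% = £22.95. Patient pays £647.95; OOP now £647.95.
#2 (£1,940): deductible already satisfied, so patient's share is 15% × £1,940 = £291. Patient owes £291 (running OOP £938.95).
#3 (£671): deductible already satisfied, so patient's share is 15% × £671 = £100.65. Patient owes £100.65 (running OOP £1,039.60).
#4 (£653): 15% coinsurance on £653 = £97.95. Patient owes £97.95 (running OOP £1,137.55).
#5 (£9,434): deductible already satisfied, so patient's share is 15% × £9,434 = £1,415.10. OOP would hit £2,552.65 > £2,300, so the cap limits the patient to £2,300 − £1,137.55 = £1,162.45.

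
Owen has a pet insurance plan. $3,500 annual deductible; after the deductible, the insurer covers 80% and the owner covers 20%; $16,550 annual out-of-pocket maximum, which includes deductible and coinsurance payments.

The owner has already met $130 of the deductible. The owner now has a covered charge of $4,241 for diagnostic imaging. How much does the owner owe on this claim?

$3,544.20

$130 of the $3,500 deductible is already met, leaving $3,370.
After the $3,370 deductible portion, $4,241 − $3,370 = $871 is subject to coinsurance.
Owner's 20% share of $871 is $174.20.
That puts the owner's cost at $3,370 + $174.20 = $3,544.20 before any cap.
Cumulative spending $130 + $3,544.20 = $3,674.20 stays under the $16,550 maximum.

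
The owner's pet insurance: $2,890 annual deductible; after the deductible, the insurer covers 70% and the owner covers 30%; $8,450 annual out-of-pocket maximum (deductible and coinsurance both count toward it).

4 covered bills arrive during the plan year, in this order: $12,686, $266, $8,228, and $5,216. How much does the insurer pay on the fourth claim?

Bill 1, $12,686: $2,890 to deductible, leaving $9,796; 30% of $9,796 = $2,938.80. Cost to owner: $5,828.80. OOP to date $5,828.80. Insurer: $12,686 − $5,828.80 = $6,857.20.
Bill 2, $266: deductible met; 30% of $266 = $79.80. Owner pays $79.80; OOP now $5,908.60. Plan pays $266 − $79.80 = $186.20.
Bill 3, $8,228: 30% coinsurance on $8,228 = $2,468.40. Owner pays $2,468.40; OOP now $8,377. Plan pays $8,228 − $2,468.40 = $5,759.60.
Bill 4, $5,216: 30% coinsurance on $5,216 = $1,564.80. OOP would hit $9,941.80 > $8,450, so the cap limits the owner to $8,450 − $8,377 = $73. Plan pays $5,216 − $73 = $5,143.

$5,143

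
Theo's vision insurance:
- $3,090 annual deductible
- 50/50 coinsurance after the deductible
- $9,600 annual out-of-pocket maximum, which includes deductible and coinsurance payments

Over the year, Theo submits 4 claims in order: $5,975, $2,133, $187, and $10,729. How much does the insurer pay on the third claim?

$93.50

Claim 1 — $5,975: deductible takes $3,090, $2,885 remains; coinsurance $2,885 × 50% = $1,442.50. Member pays $4,532.50; OOP now $4,532.50. Plan pays $5,975 − $4,532.50 = $1,442.50.
Claim 2 — $2,133: 50% coinsurance on $2,133 = $1,066.50. Member owes $1,066.50 (running OOP $5,599). Insurer: $2,133 − $1,066.50 = $1,066.50.
Claim 3 — $187: deductible met; 50% of $187 = $93.50. Cost to member: $93.50. OOP to date $5,692.50. Insurer: $187 − $93.50 = $93.50.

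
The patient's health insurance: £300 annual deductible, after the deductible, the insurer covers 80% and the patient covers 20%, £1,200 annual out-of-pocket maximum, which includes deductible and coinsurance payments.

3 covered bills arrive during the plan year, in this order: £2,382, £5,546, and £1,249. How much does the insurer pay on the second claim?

£5,062.40

Claim 1 — £2,382: deductible takes £300, £2,082 remains; 20% of £2,082 = £416.40. Patient owes £716.40 (running OOP £716.40). Insurer: £2,382 − £716.40 = £1,665.60.
Claim 2 — £5,546: deductible met; 20% of £5,546 = £1,109.20. OOP would hit £1,825.60 > £1,200, so the cap limits the patient to £1,200 − £716.40 = £483.60. Insurer: £5,546 − £483.60 = £5,062.40.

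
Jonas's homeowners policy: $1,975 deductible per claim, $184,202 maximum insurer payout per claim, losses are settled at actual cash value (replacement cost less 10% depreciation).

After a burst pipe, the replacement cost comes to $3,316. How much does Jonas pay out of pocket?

$2,306.60

At 10% depreciation, ACV = $3,316 − $331.60 = $2,984.40.
After the deductible, $2,984.40 − $1,975 = $1,009.40 remains.
$1,009.40 is within the $184,202 limit, so the insurer pays $1,009.40.
Out of pocket: $3,316 − $1,009.40 = $2,306.60.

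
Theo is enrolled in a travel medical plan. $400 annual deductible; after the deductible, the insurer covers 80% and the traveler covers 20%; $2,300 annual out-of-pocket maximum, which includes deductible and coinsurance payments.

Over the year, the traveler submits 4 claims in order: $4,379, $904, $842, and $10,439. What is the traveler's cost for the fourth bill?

$755

Bill 1, $4,379: $400 finishes the deductible; $3,979 goes to coinsurance; coinsurance $3,979 × 20% = $795.80. Traveler owes $1,195.80 (running OOP $1,195.80).
Bill 2, $904: deductible already satisfied, so traveler's share is 20% × $904 = $180.80. Traveler owes $180.80 (running OOP $1,376.60).
Bill 3, $842: deductible met; 20% of $842 = $168.40. Traveler owes $168.40 (running OOP $1,545).
Bill 4, $10,439: deductible already satisfied, so traveler's share is 20% × $10,439 = $2,087.80. OOP would hit $3,632.80 > $2,300, so the cap limits the traveler to $2,300 − $1,545 = $755.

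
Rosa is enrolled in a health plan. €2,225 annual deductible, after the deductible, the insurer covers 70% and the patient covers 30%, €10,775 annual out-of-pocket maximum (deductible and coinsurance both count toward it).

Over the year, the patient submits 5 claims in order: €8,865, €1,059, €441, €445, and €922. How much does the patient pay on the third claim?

Claim 1 (€8,865): €2,225 to deductible, leaving €6,640; 30% of €6,640 = €1,992. Patient owes €4,217 (running OOP €4,217).
Claim 2 (€1,059): deductible met; 30% of €1,059 = €317.70. Patient owes €317.70 (running OOP €4,534.70).
Claim 3 (€441): 30% coinsurance on €441 = €132.30. Cost to patient: €132.30. OOP to date €4,667.

€132.30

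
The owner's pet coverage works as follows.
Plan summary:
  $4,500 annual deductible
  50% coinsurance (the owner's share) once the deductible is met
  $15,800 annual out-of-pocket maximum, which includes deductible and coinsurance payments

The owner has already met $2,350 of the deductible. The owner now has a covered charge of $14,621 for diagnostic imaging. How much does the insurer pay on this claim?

Deductible still to meet: $4,500 − $2,350 = $2,150.
After the $2,150 deductible portion, $14,621 − $2,150 = $12,471 is subject to coinsurance.
Coinsurance: $12,471 × 50% = $6,235.50.
Owner responsibility before any cap: $2,150 + $6,235.50 = $8,385.50.
Total out-of-pocket so far would be $2,350 + $8,385.50 = $10,735.50, below the $15,800 cap — no reduction.
The insurer covers the remainder: $14,621 − $8,385.50 = $6,235.50.

$6,235.50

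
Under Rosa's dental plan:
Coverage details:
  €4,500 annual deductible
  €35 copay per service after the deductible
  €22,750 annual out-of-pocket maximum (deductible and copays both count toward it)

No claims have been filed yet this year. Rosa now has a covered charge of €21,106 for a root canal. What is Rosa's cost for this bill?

Nothing has been paid toward the €4,500 deductible, so the first €4,500 of this charge is applied there.
That leaves €21,106 − €4,500 = €16,606 for the copay.
Copay on this service: €35.
Patient responsibility before any cap: €4,500 + €35 = €4,535.
Year-to-date out-of-pocket becomes €0 + €4,535 = €4,535, still under the €22,750 maximum, so no cap applies.

€4,535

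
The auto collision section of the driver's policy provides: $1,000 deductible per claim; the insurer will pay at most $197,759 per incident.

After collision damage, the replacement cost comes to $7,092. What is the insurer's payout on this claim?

After the deductible, $7,092 − $1,000 = $6,092 remains.
$6,092 ≤ $197,759, so the limit doesn't bind; insurer pays $6,092.

$6,092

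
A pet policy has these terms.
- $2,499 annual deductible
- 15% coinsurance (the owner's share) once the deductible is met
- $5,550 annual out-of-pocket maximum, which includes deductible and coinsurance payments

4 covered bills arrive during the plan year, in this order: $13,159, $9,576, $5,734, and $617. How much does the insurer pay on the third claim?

#1 ($13,159): deductible takes $2,499, $10,660 remains; 15% of $10,660 = $1,599. Owner owes $4,098 (running OOP $4,098). Insurer: $13,159 − $4,098 = $9,061.
#2 ($9,576): 15% coinsurance on $9,576 = $1,436.40. Cost to owner: $1,436.40. OOP to date $5,534.40. Insurer: $9,576 − $1,436.40 = $8,139.60.
#3 ($5,734): 15% coinsurance on $5,734 = $860.10. That would push OOP to $6,394.50, over the $5,550 cap, so owner pays $5,550 − $5,534.40 = $15.60. Plan pays $5,734 − $15.60 = $5,718.40.

$5,718.40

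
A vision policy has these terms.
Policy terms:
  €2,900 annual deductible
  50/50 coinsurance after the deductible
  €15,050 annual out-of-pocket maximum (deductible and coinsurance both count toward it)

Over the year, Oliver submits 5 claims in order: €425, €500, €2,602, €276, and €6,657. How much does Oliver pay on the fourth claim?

#1 (€425): all of it applies to the deductible. Member pays €425; OOP now €425.
#2 (€500): all of it applies to the deductible. Member pays €500; OOP now €925.
#3 (€2,602): €1,975 to deductible, leaving €627; coinsurance €627 × 50% = €313.50. Member owes €2,288.50 (running OOP €3,213.50).
#4 (€276): deductible already satisfied, so member's share is 50% × €276 = €138. Member pays €138; OOP now €3,351.50.

€138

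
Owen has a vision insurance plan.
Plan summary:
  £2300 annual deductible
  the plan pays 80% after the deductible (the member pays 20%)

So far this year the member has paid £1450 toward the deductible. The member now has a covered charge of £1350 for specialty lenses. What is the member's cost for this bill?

£950

Remaining deductible: £2300 − £1450 = £850.
After the £850 deductible portion, £1350 − £850 = £500 is subject to coinsurance.
20% of £500 = £100 falls to the member.
Member responsibility: £850 + £100 = £950.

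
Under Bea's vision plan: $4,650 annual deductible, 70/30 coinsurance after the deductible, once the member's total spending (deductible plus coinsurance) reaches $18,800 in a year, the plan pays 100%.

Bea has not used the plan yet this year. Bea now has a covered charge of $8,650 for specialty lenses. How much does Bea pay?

Deductible not yet touched, so the first $4,650 of the bill goes to the deductible.
After the $4,650 deductible portion, $8,650 − $4,650 = $4,000 is subject to coinsurance.
Coinsurance: $4,000 × 30% = $1,200.
Member responsibility before any cap: $4,650 + $1,200 = $5,850.
Cumulative spending $0 + $5,850 = $5,850 stays under the $18,800 maximum.

$5,850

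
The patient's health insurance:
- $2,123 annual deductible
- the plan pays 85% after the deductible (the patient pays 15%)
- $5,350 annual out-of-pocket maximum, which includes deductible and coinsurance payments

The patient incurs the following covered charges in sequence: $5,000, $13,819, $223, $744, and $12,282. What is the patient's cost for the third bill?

$33.45

Claim 1 — $5,000: $2,123 finishes the deductible; $2,877 goes to coinsurance; 15% of $2,877 = $431.55. Patient owes $2,554.55 (running OOP $2,554.55).
Claim 2 — $13,819: 15% coinsurance on $13,819 = $2,072.85. Cost to patient: $2,072.85. OOP to date $4,627.40.
Claim 3 — $223: deductible already satisfied, so patient's share is 15% × $223 = $33.45. Patient pays $33.45; OOP now $4,660.85.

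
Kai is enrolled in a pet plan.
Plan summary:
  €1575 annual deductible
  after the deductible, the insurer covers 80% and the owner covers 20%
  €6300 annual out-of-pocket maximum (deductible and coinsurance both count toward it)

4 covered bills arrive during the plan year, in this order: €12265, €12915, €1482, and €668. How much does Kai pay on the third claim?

Claim 1 (€12265): €1575 to deductible, leaving €10690; coinsurance €10690 × 20% = €2138. Owner pays €3713; OOP now €3713.
Claim 2 (€12915): 20% coinsurance on €12915 = €2583. Owner owes €2583 (running OOP €6296).
Claim 3 (€1482): deductible already satisfied, so owner's share is 20% × €1482 = €296.40. OOP would hit €6592.40 > €6300, so the cap limits the owner to €6300 − €6296 = €4.

€4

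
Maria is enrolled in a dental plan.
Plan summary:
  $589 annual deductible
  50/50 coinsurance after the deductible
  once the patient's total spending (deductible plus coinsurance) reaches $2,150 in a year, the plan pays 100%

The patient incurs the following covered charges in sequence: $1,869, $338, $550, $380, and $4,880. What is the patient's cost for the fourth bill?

Claim 1 — $1,869: $589 to deductible, leaving $1,280; 50% of $1,280 = $640. Cost to patient: $1,229. OOP to date $1,229.
Claim 2 — $338: deductible already satisfied, so patient's share is 50% × $338 = $169. Cost to patient: $169. OOP to date $1,398.
Claim 3 — $550: deductible already satisfied, so patient's share is 50% × $550 = $275. Patient owes $275 (running OOP $1,673).
Claim 4 — $380: deductible already satisfied, so patient's share is 50% × $380 = $190. Patient pays $190; OOP now $1,863.

$190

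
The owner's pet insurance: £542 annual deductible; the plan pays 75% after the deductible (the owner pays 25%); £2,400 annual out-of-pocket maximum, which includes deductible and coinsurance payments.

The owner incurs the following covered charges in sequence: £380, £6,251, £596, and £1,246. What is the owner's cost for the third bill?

Claim 1 — £380: fully absorbed by the deductible. Owner pays £380; OOP now £380.
Claim 2 — £6,251: deductible takes £162, £6,089 remains; owner's 25% is £1,522.25. Owner owes £1,684.25 (running OOP £2,064.25).
Claim 3 — £596: deductible already satisfied, so owner's share is 25% × £596 = £149. Owner owes £149 (running OOP £2,213.25).

£149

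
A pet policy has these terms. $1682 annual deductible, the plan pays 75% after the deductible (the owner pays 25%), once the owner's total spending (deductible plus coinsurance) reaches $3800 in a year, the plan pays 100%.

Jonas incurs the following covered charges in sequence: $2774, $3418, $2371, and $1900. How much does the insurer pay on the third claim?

Claim 1 — $2774: $1682 finishes the deductible; $1092 goes to coinsurance; coinsurance $1092 × 25% = $273. Cost to owner: $1955. OOP to date $1955. Plan pays $2774 − $1955 = $819.
Claim 2 — $3418: deductible met; 25% of $3418 = $854.50. Owner pays $854.50; OOP now $2809.50. Plan pays $3418 − $854.50 = $2563.50.
Claim 3 — $2371: 25% coinsurance on $2371 = $592.75. Owner pays $592.75; OOP now $3402.25. Insurer: $2371 − $592.75 = $1778.25.

$1778.25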